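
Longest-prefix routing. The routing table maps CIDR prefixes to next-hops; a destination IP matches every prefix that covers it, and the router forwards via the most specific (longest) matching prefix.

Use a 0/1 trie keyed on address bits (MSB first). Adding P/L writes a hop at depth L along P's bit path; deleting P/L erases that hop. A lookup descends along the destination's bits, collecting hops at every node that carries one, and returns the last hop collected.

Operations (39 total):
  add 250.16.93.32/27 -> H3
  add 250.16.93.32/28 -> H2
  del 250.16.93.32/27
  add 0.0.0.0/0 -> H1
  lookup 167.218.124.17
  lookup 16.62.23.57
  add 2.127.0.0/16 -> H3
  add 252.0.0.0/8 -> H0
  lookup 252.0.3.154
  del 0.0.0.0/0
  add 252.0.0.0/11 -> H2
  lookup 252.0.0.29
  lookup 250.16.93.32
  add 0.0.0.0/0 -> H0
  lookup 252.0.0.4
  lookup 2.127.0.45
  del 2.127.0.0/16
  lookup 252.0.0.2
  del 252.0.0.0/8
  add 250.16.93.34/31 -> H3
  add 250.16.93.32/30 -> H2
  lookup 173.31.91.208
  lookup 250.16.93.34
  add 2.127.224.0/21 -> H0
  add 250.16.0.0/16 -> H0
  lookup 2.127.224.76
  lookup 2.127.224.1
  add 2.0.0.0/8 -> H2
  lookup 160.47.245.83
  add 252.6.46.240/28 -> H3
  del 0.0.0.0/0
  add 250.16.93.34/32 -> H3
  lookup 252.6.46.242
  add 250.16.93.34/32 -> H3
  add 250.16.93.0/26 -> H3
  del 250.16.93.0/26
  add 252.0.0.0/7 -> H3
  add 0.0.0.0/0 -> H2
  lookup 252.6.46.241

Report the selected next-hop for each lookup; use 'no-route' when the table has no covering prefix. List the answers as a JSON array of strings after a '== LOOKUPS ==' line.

Trace:
  add 250.16.93.32/27 -> H3 at depth 27
  add 250.16.93.32/28 -> H2 at depth 28
  del 250.16.93.32/27 (clear depth 27)
  add 0.0.0.0/0 -> H1 at depth 0
  Q 167.218.124.17: descend 1 ; hops seen [H1] ; pick H1
  Q 16.62.23.57: descend ε ; hops seen [H1] ; pick H1
  add 2.127.0.0/16 -> H3 at depth 16
  add 252.0.0.0/8 -> H0 at depth 8
  Q 252.0.3.154: descend 11111100 ; hops seen [H1,H0] ; pick H0
  del 0.0.0.0/0 (clear depth 0)
  add 252.0.0.0/11 -> H2 at depth 11
  Q 252.0.0.29: descend 11111100000 ; hops seen [H0,H2] ; pick H2
  Q 250.16.93.32: descend 1111101000010000010111010010 ; hops seen [H2] ; pick H2
  add 0.0.0.0/0 -> H0 at depth 0
  Q 252.0.0.4: descend 11111100000 ; hops seen [H0,H0,H2] ; pick H2
  Q 2.127.0.45: descend 0000001001111111 ; hops seen [H0,H3] ; pick H3
  del 2.127.0.0/16 (clear depth 16)
  Q 252.0.0.2: descend 11111100000 ; hops seen [H0,H0,H2] ; pick H2
  del 252.0.0.0/8 (clear depth 8)
  add 250.16.93.34/31 -> H3 at depth 31
  add 250.16.93.32/30 -> H2 at depth 30
  Q 173.31.91.208: descend 1 ; hops seen [H0] ; pick H0
  Q 250.16.93.34: descend 1111101000010000010111010010001 ; hops seen [H0,H2,H2,H3] ; pick H3
  add 2.127.224.0/21 -> H0 at depth 21
  add 250.16.0.0/16 -> H0 at depth 16
  Q 2.127.224.76: descend 000000100111111111100 ; hops seen [H0,H0] ; pick H0
  Q 2.127.224.1: descend 000000100111111111100 ; hops seen [H0,H0] ; pick H0
  add 2.0.0.0/8 -> H2 at depth 8
  Q 160.47.245.83: descend 1 ; hops seen [H0] ; pick H0
  add 252.6.46.240/28 -> H3 at depth 28
  del 0.0.0.0/0 (clear depth 0)
  add 250.16.93.34/32 -> H3 at depth 32
  Q 252.6.46.242: descend 1111110000000110001011101111 ; hops seen [H2,H3] ; pick H3
  add 250.16.93.34/32 -> H3 at depth 32
  add 250.16.93.0/26 -> H3 at depth 26
  del 250.16.93.0/26 (clear depth 26)
  add 252.0.0.0/7 -> H3 at depth 7
  add 0.0.0.0/0 -> H2 at depth 0
  Q 252.6.46.241: descend 1111110000000110001011101111 ; hops seen [H2,H3,H2,H3] ; pick H3

== LOOKUPS ==
["H1","H1","H0","H2","H2","H2","H3","H2","H0","H3","H0","H0","H0","H3","H3"]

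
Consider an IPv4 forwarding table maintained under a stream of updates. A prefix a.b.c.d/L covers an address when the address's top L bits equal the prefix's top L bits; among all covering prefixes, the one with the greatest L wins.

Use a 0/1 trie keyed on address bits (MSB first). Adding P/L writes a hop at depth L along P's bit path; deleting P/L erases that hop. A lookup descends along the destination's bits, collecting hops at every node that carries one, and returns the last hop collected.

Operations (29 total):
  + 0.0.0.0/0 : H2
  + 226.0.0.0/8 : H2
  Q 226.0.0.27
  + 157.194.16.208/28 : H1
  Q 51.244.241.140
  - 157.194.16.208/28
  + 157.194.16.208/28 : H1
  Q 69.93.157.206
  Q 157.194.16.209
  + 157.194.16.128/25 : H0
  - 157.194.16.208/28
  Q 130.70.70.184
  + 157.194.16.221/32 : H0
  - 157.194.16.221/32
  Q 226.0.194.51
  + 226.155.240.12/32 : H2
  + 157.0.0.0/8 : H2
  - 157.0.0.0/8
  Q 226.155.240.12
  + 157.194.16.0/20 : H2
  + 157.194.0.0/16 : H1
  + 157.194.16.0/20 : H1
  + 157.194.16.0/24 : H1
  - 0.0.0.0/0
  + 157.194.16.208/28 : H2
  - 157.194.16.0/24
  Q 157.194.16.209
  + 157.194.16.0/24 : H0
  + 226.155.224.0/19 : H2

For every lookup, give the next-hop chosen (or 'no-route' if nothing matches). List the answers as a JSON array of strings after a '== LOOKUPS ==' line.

Process each operation:
  add 0.0.0.0/0 -> H2 at depth 0
  add 226.0.0.0/8 -> H2 at depth 8
  lookup 226.0.0.27: bits 11100010 walk d0:H2→d1:-→d2:-→d3:-→d4:-→d5:-→d6:-→d7:-→d8:H2 -> H2
  add 157.194.16.208/28 -> H1 at depth 28
  lookup 51.244.241.140: bits ε walk d0:H2 -> H2
  del 157.194.16.208/28 (clear depth 28)
  add 157.194.16.208/28 -> H1 at depth 28
  lookup 69.93.157.206: bits ε walk d0:H2 -> H2
  lookup 157.194.16.209: bits 1001110111000010000100001101 walk d0:H2→d1:-→d2:-→d3:-→d4:-→d5:-→d6:-→d7:-→d8:-→d9:-→d10:-→d11:-→d12:-→d13:-→d14:-→d15:-→d16:-→d17:-→d18:-→d19:-→d20:-→d21:-→d22:-→d23:-→d24:-→d25:-→d26:-→d27:-→d28:H1 -> H1
  add 157.194.16.128/25 -> H0 at depth 25
  del 157.194.16.208/28 (clear depth 28)
  lookup 130.70.70.184: bits 100 walk d0:H2→d1:-→d2:-→d3:- -> H2
  add 157.194.16.221/32 -> H0 at depth 32
  del 157.194.16.221/32 (clear depth 32)
  lookup 226.0.194.51: bits 11100010 walk d0:H2→d1:-→d2:-→d3:-→d4:-→d5:-→d6:-→d7:-→d8:H2 -> H2
  add 226.155.240.12/32 -> H2 at depth 32
  add 157.0.0.0/8 -> H2 at depth 8
  del 157.0.0.0/8 (clear depth 8)
  lookup 226.155.240.12: bits 11100010100110111111000000001100 walk d0:H2→d1:-→d2:-→d3:-→d4:-→d5:-→d6:-→d7:-→d8:H2→d9:-→d10:-→d11:-→d12:-→d13:-→d14:-→d15:-→d16:-→d17:-→d18:-→d19:-→d20:-→d21:-→d22:-→d23:-→d24:-→d25:-→d26:-→d27:-→d28:-→d29:-→d30:-→d31:-→d32:H2 -> H2
  add 157.194.16.0/20 -> H2 at depth 20
  add 157.194.0.0/16 -> H1 at depth 16
  add 157.194.16.0/20 -> H1 at depth 20
  add 157.194.16.0/24 -> H1 at depth 24
  del 0.0.0.0/0 (clear depth 0)
  add 157.194.16.208/28 -> H2 at depth 28
  del 157.194.16.0/24 (clear depth 24)
  lookup 157.194.16.209: bits 1001110111000010000100001101 walk d0:-→d1:-→d2:-→d3:-→d4:-→d5:-→d6:-→d7:-→d8:-→d9:-→d10:-→d11:-→d12:-→d13:-→d14:-→d15:-→d16:H1→d17:-→d18:-→d19:-→d20:H1→d21:-→d22:-→d23:-→d24:-→d25:H0→d26:-→d27:-→d28:H2 -> H2
  add 157.194.16.0/24 -> H0 at depth 24
  add 226.155.224.0/19 -> H2 at depth 19

== LOOKUPS ==
["H2","H2","H2","H1","H2","H2","H2","H2"]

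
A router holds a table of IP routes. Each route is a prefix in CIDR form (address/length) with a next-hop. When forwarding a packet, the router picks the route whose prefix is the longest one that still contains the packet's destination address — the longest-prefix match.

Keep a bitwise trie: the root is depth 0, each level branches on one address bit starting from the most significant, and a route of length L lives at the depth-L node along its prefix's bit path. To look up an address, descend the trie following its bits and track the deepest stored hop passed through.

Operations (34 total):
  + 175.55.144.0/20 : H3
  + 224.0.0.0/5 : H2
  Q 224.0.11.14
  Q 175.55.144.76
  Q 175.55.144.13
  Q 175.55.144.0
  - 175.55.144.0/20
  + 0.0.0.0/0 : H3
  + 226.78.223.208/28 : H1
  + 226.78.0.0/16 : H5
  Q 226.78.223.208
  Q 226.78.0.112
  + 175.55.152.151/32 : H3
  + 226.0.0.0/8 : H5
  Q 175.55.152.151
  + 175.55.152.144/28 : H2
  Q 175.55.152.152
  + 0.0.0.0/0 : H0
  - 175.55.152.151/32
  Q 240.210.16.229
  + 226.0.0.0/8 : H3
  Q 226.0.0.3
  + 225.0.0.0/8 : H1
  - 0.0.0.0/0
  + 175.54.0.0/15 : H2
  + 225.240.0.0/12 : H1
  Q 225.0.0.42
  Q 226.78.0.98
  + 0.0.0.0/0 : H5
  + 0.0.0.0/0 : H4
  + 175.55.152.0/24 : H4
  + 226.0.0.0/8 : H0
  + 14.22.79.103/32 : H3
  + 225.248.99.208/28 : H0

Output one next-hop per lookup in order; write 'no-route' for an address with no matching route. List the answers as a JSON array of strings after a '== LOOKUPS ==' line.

Trace:
  add 175.55.144.0/20 -> H3 at depth 20
  add 224.0.0.0/5 -> H2 at depth 5
  ? 224.0.11.14  path d0:-→d1:-→d2:-→d3:-→d4:-→d5:H2  best=H2
  ? 175.55.144.76  path d0:-→d1:-→d2:-→d3:-→d4:-→d5:-→d6:-→d7:-→d8:-→d9:-→d10:-→d11:-→d12:-→d13:-→d14:-→d15:-→d16:-→d17:-→d18:-→d19:-→d20:H3  best=H3
  ? 175.55.144.13  path d0:-→d1:-→d2:-→d3:-→d4:-→d5:-→d6:-→d7:-→d8:-→d9:-→d10:-→d11:-→d12:-→d13:-→d14:-→d15:-→d16:-→d17:-→d18:-→d19:-→d20:H3  best=H3
  ? 175.55.144.0  path d0:-→d1:-→d2:-→d3:-→d4:-→d5:-→d6:-→d7:-→d8:-→d9:-→d10:-→d11:-→d12:-→d13:-→d14:-→d15:-→d16:-→d17:-→d18:-→d19:-→d20:H3  best=H3
  - 175.55.144.0/20 clear@20
  add 0.0.0.0/0 -> H3 at depth 0
  add 226.78.223.208/28 -> H1 at depth 28
  add 226.78.0.0/16 -> H5 at depth 16
  ? 226.78.223.208  path d0:H3→d1:-→d2:-→d3:-→d4:-→d5:H2→d6:-→d7:-→d8:-→d9:-→d10:-→d11:-→d12:-→d13:-→d14:-→d15:-→d16:H5→d17:-→d18:-→d19:-→d20:-→d21:-→d22:-→d23:-→d24:-→d25:-→d26:-→d27:-→d28:H1  best=H1
  ? 226.78.0.112  path d0:H3→d1:-→d2:-→d3:-→d4:-→d5:H2→d6:-→d7:-→d8:-→d9:-→d10:-→d11:-→d12:-→d13:-→d14:-→d15:-→d16:H5  best=H5
  add 175.55.152.151/32 -> H3 at depth 32
  add 226.0.0.0/8 -> H5 at depth 8
  ? 175.55.152.151  path d0:H3→d1:-→d2:-→d3:-→d4:-→d5:-→d6:-→d7:-→d8:-→d9:-→d10:-→d11:-→d12:-→d13:-→d14:-→d15:-→d16:-→d17:-→d18:-→d19:-→d20:-→d21:-→d22:-→d23:-→d24:-→d25:-→d26:-→d27:-→d28:-→d29:-→d30:-→d31:-→d32:H3  best=H3
  add 175.55.152.144/28 -> H2 at depth 28
  ? 175.55.152.152  path d0:H3→d1:-→d2:-→d3:-→d4:-→d5:-→d6:-→d7:-→d8:-→d9:-→d10:-→d11:-→d12:-→d13:-→d14:-→d15:-→d16:-→d17:-→d18:-→d19:-→d20:-→d21:-→d22:-→d23:-→d24:-→d25:-→d26:-→d27:-→d28:H2  best=H2
  add 0.0.0.0/0 -> H0 at depth 0
  - 175.55.152.151/32 clear@32
  ? 240.210.16.229  path d0:H0→d1:-→d2:-→d3:-  best=H0
  add 226.0.0.0/8 -> H3 at depth 8
  ? 226.0.0.3  path d0:H0→d1:-→d2:-→d3:-→d4:-→d5:H2→d6:-→d7:-→d8:H3→d9:-  best=H3
  add 225.0.0.0/8 -> H1 at depth 8
  - 0.0.0.0/0 clear@0
  add 175.54.0.0/15 -> H2 at depth 15
  add 225.240.0.0/12 -> H1 at depth 12
  ? 225.0.0.42  path d0:-→d1:-→d2:-→d3:-→d4:-→d5:H2→d6:-→d7:-→d8:H1  best=H1
  ? 226.78.0.98  path d0:-→d1:-→d2:-→d3:-→d4:-→d5:H2→d6:-→d7:-→d8:H3→d9:-→d10:-→d11:-→d12:-→d13:-→d14:-→d15:-→d16:H5  best=H5
  add 0.0.0.0/0 -> H5 at depth 0
  add 0.0.0.0/0 -> H4 at depth 0
  add 175.55.152.0/24 -> H4 at depth 24
  add 226.0.0.0/8 -> H0 at depth 8
  add 14.22.79.103/32 -> H3 at depth 32
  add 225.248.99.208/28 -> H0 at depth 28

== LOOKUPS ==
["H2","H3","H3","H3","H1","H5","H3","H2","H0","H3","H1","H5"]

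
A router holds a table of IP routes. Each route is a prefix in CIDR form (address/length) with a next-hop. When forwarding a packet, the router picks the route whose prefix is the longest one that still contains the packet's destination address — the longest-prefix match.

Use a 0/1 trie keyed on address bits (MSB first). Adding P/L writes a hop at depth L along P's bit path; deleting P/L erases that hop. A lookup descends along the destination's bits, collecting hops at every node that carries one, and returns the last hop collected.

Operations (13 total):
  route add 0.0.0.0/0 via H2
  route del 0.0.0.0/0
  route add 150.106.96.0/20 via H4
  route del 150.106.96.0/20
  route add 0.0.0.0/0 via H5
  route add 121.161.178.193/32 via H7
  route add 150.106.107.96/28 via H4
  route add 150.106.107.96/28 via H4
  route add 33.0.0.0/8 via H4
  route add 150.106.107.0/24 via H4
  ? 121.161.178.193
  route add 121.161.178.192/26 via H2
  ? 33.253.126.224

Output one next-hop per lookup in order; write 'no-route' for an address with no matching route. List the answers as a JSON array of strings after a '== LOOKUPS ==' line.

Process each operation:
  + 0.0.0.0/0 (H2) depth=0
  del 0.0.0.0/0 (clear depth 0)
  + 150.106.96.0/20 (H4) depth=20
  del 150.106.96.0/20 (clear depth 20)
  + 0.0.0.0/0 (H5) depth=0
  + 121.161.178.193/32 (H7) depth=32
  + 150.106.107.96/28 (H4) depth=28
  + 150.106.107.96/28 (H4) depth=28
  + 33.0.0.0/8 (H4) depth=8
  + 150.106.107.0/24 (H4) depth=24
  ? 121.161.178.193  path d0:H5→d1:-→d2:-→d3:-→d4:-→d5:-→d6:-→d7:-→d8:-→d9:-→d10:-→d11:-→d12:-→d13:-→d14:-→d15:-→d16:-→d17:-→d18:-→d19:-→d20:-→d21:-→d22:-→d23:-→d24:-→d25:-→d26:-→d27:-→d28:-→d29:-→d30:-→d31:-→d32:H7  best=H7
  + 121.161.178.192/26 (H2) depth=26
  ? 33.253.126.224  path d0:H5→d1:-→d2:-→d3:-→d4:-→d5:-→d6:-→d7:-→d8:H4  best=H4

== LOOKUPS ==
["H7","H4"]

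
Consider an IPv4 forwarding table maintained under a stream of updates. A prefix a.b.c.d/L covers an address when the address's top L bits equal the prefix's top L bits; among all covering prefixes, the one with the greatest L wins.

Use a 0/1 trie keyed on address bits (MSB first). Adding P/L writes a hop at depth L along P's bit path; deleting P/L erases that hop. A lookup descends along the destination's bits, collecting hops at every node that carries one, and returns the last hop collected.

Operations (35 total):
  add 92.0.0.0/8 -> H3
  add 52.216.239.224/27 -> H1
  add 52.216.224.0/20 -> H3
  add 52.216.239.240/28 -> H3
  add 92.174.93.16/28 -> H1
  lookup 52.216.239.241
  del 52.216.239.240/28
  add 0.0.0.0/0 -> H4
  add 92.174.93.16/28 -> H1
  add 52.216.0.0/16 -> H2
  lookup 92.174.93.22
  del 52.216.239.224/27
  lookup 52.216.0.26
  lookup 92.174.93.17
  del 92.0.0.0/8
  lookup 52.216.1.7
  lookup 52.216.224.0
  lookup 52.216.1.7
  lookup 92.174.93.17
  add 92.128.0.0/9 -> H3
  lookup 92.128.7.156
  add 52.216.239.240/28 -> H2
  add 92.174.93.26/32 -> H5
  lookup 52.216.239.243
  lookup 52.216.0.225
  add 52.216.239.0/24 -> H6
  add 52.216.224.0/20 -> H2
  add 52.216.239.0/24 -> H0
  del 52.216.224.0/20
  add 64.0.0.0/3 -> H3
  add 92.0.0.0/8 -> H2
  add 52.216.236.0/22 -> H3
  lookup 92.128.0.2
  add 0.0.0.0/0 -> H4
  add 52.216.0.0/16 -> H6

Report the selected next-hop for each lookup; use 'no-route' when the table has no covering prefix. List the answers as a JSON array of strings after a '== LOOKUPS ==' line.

Process each operation:
  add 92.0.0.0/8 -> H3 at depth 8
  add 52.216.239.224/27 -> H1 at depth 27
  add 52.216.224.0/20 -> H3 at depth 20
  add 52.216.239.240/28 -> H3 at depth 28
  add 92.174.93.16/28 -> H1 at depth 28
  Q 52.216.239.241: descend 0011010011011000111011111111 ; hops seen [H3,H1,H3] ; pick H3
  - 52.216.239.240/28 clear@28
  add 0.0.0.0/0 -> H4 at depth 0
  add 92.174.93.16/28 -> H1 at depth 28
  add 52.216.0.0/16 -> H2 at depth 16
  Q 92.174.93.22: descend 0101110010101110010111010001 ; hops seen [H4,H3,H1] ; pick H1
  - 52.216.239.224/27 clear@27
  Q 52.216.0.26: descend 0011010011011000 ; hops seen [H4,H2] ; pick H2
  Q 92.174.93.17: descend 0101110010101110010111010001 ; hops seen [H4,H3,H1] ; pick H1
  - 92.0.0.0/8 clear@8
  Q 52.216.1.7: descend 0011010011011000 ; hops seen [H4,H2] ; pick H2
  Q 52.216.224.0: descend 00110100110110001110 ; hops seen [H4,H2,H3] ; pick H3
  Q 52.216.1.7: descend 0011010011011000 ; hops seen [H4,H2] ; pick H2
  Q 92.174.93.17: descend 0101110010101110010111010001 ; hops seen [H4,H1] ; pick H1
  add 92.128.0.0/9 -> H3 at depth 9
  Q 92.128.7.156: descend 0101110010 ; hops seen [H4,H3] ; pick H3
  add 52.216.239.240/28 -> H2 at depth 28
  add 92.174.93.26/32 -> H5 at depth 32
  Q 52.216.239.243: descend 0011010011011000111011111111 ; hops seen [H4,H2,H3,H2] ; pick H2
  Q 52.216.0.225: descend 0011010011011000 ; hops seen [H4,H2] ; pick H2
  add 52.216.239.0/24 -> H6 at depth 24
  add 52.216.224.0/20 -> H2 at depth 20
  add 52.216.239.0/24 -> H0 at depth 24
  - 52.216.224.0/20 clear@20
  add 64.0.0.0/3 -> H3 at depth 3
  add 92.0.0.0/8 -> H2 at depth 8
  add 52.216.236.0/22 -> H3 at depth 22
  Q 92.128.0.2: descend 0101110010 ; hops seen [H4,H3,H2,H3] ; pick H3
  add 0.0.0.0/0 -> H4 at depth 0
  add 52.216.0.0/16 -> H6 at depth 16

== LOOKUPS ==
["H3","H1","H2","H1","H2","H3","H2","H1","H3","H2","H2","H3"]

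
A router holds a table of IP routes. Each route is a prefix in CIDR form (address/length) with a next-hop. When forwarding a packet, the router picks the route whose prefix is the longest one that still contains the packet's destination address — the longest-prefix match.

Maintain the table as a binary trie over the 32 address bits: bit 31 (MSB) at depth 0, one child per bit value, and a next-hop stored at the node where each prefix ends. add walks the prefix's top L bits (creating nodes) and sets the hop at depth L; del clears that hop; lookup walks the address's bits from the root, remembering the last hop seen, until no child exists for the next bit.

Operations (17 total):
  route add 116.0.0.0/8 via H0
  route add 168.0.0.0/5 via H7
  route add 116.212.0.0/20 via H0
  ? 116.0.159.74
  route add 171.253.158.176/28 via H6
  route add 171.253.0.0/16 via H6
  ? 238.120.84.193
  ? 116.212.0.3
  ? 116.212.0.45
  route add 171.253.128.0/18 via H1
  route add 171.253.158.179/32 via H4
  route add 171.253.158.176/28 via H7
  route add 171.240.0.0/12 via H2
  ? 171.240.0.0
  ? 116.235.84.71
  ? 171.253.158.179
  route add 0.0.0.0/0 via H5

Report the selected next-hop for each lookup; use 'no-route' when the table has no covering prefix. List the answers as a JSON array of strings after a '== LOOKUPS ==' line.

Process each operation:
  + 116.0.0.0/8 (H0) depth=8
  + 168.0.0.0/5 (H7) depth=5
  + 116.212.0.0/20 (H0) depth=20
  Q 116.0.159.74: descend 01110100 ; hops seen [H0] ; pick H0
  + 171.253.158.176/28 (H6) depth=28
  + 171.253.0.0/16 (H6) depth=16
  Q 238.120.84.193: descend 1 ; hops seen [∅] ; pick no-route
  Q 116.212.0.3: descend 01110100110101000000 ; hops seen [H0,H0] ; pick H0
  Q 116.212.0.45: descend 01110100110101000000 ; hops seen [H0,H0] ; pick H0
  + 171.253.128.0/18 (H1) depth=18
  + 171.253.158.179/32 (H4) depth=32
  + 171.253.158.176/28 (H7) depth=28
  + 171.240.0.0/12 (H2) depth=12
  Q 171.240.0.0: descend 101010111111 ; hops seen [H7,H2] ; pick H2
  Q 116.235.84.71: descend 0111010011 ; hops seen [H0] ; pick H0
  Q 171.253.158.179: descend 10101011111111011001111010110011 ; hops seen [H7,H2,H6,H1,H7,H4] ; pick H4
  + 0.0.0.0/0 (H5) depth=0

== LOOKUPS ==
["H0","no-route","H0","H0","H2","H0","H4"]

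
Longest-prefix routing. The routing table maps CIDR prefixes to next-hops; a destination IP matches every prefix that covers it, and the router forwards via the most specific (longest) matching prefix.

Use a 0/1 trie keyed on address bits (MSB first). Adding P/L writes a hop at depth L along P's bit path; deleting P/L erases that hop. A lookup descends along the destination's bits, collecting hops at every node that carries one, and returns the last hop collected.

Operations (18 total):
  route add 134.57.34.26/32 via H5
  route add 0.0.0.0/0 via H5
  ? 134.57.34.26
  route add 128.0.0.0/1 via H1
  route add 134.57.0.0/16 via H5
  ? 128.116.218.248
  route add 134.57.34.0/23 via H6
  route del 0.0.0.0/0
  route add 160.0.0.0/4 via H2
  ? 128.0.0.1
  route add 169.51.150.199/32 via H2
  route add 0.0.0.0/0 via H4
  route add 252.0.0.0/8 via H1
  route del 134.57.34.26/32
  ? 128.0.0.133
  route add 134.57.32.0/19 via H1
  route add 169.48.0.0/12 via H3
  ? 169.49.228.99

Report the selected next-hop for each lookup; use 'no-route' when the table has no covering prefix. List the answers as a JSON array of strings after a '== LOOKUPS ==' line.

Apply in order:
  + 134.57.34.26/32 (H5) depth=32
  + 0.0.0.0/0 (H5) depth=0
  lookup 134.57.34.26: bits 10000110001110010010001000011010 walk d0:H5→d1:-→d2:-→d3:-→d4:-→d5:-→d6:-→d7:-→d8:-→d9:-→d10:-→d11:-→d12:-→d13:-→d14:-→d15:-→d16:-→d17:-→d18:-→d19:-→d20:-→d21:-→d22:-→d23:-→d24:-→d25:-→d26:-→d27:-→d28:-→d29:-→d30:-→d31:-→d32:H5 -> H5
  + 128.0.0.0/1 (H1) depth=1
  + 134.57.0.0/16 (H5) depth=16
  lookup 128.116.218.248: bits 10000 walk d0:H5→d1:H1→d2:-→d3:-→d4:-→d5:- -> H1
  + 134.57.34.0/23 (H6) depth=23
  del 0.0.0.0/0 (clear depth 0)
  + 160.0.0.0/4 (H2) depth=4
  lookup 128.0.0.1: bits 10000 walk d0:-→d1:H1→d2:-→d3:-→d4:-→d5:- -> H1
  + 169.51.150.199/32 (H2) depth=32
  + 0.0.0.0/0 (H4) depth=0
  + 252.0.0.0/8 (H1) depth=8
  del 134.57.34.26/32 (clear depth 32)
  lookup 128.0.0.133: bits 10000 walk d0:H4→d1:H1→d2:-→d3:-→d4:-→d5:- -> H1
  + 134.57.32.0/19 (H1) depth=19
  + 169.48.0.0/12 (H3) depth=12
  lookup 169.49.228.99: bits 10101001001100 walk d0:H4→d1:H1→d2:-→d3:-→d4:H2→d5:-→d6:-→d7:-→d8:-→d9:-→d10:-→d11:-→d12:H3→d13:-→d14:- -> H3

== LOOKUPS ==
["H5","H1","H1","H1","H3"]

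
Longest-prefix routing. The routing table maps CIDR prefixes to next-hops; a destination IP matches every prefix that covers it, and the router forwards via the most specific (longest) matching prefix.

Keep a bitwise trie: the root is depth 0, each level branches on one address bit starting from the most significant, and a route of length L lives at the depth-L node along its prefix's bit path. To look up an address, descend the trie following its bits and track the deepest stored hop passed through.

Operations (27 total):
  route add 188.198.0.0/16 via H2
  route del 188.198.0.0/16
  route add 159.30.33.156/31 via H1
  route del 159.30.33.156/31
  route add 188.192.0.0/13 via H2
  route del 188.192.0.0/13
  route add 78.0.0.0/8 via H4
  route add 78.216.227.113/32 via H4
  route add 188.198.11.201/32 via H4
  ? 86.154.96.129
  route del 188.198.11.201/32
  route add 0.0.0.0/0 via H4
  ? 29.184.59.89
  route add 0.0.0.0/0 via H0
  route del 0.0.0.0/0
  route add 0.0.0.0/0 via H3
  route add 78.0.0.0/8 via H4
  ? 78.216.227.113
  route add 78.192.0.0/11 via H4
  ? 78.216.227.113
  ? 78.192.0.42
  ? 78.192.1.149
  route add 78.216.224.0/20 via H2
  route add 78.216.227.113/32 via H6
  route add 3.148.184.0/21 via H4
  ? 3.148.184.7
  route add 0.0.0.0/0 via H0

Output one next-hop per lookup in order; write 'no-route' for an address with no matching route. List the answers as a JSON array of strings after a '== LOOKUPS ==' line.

Trace:
  + 188.198.0.0/16 (H2) depth=16
  del 188.198.0.0/16 (clear depth 16)
  + 159.30.33.156/31 (H1) depth=31
  del 159.30.33.156/31 (clear depth 31)
  + 188.192.0.0/13 (H2) depth=13
  del 188.192.0.0/13 (clear depth 13)
  + 78.0.0.0/8 (H4) depth=8
  + 78.216.227.113/32 (H4) depth=32
  + 188.198.11.201/32 (H4) depth=32
  Q 86.154.96.129: descend 010 ; hops seen [∅] ; pick no-route
  del 188.198.11.201/32 (clear depth 32)
  + 0.0.0.0/0 (H4) depth=0
  Q 29.184.59.89: descend 0 ; hops seen [H4] ; pick H4
  + 0.0.0.0/0 (H0) depth=0
  del 0.0.0.0/0 (clear depth 0)
  + 0.0.0.0/0 (H3) depth=0
  + 78.0.0.0/8 (H4) depth=8
  Q 78.216.227.113: descend 01001110110110001110001101110001 ; hops seen [H3,H4,H4] ; pick H4
  + 78.192.0.0/11 (H4) depth=11
  Q 78.216.227.113: descend 01001110110110001110001101110001 ; hops seen [H3,H4,H4,H4] ; pick H4
  Q 78.192.0.42: descend 01001110110 ; hops seen [H3,H4,H4] ; pick H4
  Q 78.192.1.149: descend 01001110110 ; hops seen [H3,H4,H4] ; pick H4
  + 78.216.224.0/20 (H2) depth=20
  + 78.216.227.113/32 (H6) depth=32
  + 3.148.184.0/21 (H4) depth=21
  Q 3.148.184.7: descend 000000111001010010111 ; hops seen [H3,H4] ; pick H4
  + 0.0.0.0/0 (H0) depth=0

== LOOKUPS ==
["no-route","H4","H4","H4","H4","H4","H4"]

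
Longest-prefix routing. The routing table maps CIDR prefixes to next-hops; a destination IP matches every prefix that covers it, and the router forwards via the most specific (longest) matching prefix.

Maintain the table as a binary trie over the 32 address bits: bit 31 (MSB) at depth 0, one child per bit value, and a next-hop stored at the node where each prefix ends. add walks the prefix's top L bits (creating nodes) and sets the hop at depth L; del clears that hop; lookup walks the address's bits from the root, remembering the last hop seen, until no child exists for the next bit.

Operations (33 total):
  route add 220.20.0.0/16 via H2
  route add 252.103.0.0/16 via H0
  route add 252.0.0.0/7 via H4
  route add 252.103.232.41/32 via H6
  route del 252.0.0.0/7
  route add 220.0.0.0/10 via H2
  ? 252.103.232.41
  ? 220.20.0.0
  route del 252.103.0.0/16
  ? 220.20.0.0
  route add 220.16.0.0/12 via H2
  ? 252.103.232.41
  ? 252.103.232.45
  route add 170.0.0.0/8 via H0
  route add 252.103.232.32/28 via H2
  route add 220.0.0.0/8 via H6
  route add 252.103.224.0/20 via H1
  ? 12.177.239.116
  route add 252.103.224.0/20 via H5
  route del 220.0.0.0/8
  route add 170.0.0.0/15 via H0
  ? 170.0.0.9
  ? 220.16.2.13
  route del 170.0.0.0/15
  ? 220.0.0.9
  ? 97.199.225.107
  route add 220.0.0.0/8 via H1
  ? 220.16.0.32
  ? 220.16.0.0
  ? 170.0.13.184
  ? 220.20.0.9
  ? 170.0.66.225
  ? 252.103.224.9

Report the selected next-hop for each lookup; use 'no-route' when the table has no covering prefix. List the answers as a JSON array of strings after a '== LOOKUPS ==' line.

Apply in order:
  add 220.20.0.0/16 -> H2 at depth 16
  add 252.103.0.0/16 -> H0 at depth 16
  add 252.0.0.0/7 -> H4 at depth 7
  add 252.103.232.41/32 -> H6 at depth 32
  - 252.0.0.0/7 clear@7
  add 220.0.0.0/10 -> H2 at depth 10
  ? 252.103.232.41  path d0:-→d1:-→d2:-→d3:-→d4:-→d5:-→d6:-→d7:-→d8:-→d9:-→d10:-→d11:-→d12:-→d13:-→d14:-→d15:-→d16:H0→d17:-→d18:-→d19:-→d20:-→d21:-→d22:-→d23:-→d24:-→d25:-→d26:-→d27:-→d28:-→d29:-→d30:-→d31:-→d32:H6  best=H6
  ? 220.20.0.0  path d0:-→d1:-→d2:-→d3:-→d4:-→d5:-→d6:-→d7:-→d8:-→d9:-→d10:H2→d11:-→d12:-→d13:-→d14:-→d15:-→d16:H2  best=H2
  - 252.103.0.0/16 clear@16
  ? 220.20.0.0  path d0:-→d1:-→d2:-→d3:-→d4:-→d5:-→d6:-→d7:-→d8:-→d9:-→d10:H2→d11:-→d12:-→d13:-→d14:-→d15:-→d16:H2  best=H2
  add 220.16.0.0/12 -> H2 at depth 12
  ? 252.103.232.41  path d0:-→d1:-→d2:-→d3:-→d4:-→d5:-→d6:-→d7:-→d8:-→d9:-→d10:-→d11:-→d12:-→d13:-→d14:-→d15:-→d16:-→d17:-→d18:-→d19:-→d20:-→d21:-→d22:-→d23:-→d24:-→d25:-→d26:-→d27:-→d28:-→d29:-→d30:-→d31:-→d32:H6  best=H6
  ? 252.103.232.45  path d0:-→d1:-→d2:-→d3:-→d4:-→d5:-→d6:-→d7:-→d8:-→d9:-→d10:-→d11:-→d12:-→d13:-→d14:-→d15:-→d16:-→d17:-→d18:-→d19:-→d20:-→d21:-→d22:-→d23:-→d24:-→d25:-→d26:-→d27:-→d28:-→d29:-  best=no-route
  add 170.0.0.0/8 -> H0 at depth 8
  add 252.103.232.32/28 -> H2 at depth 28
  add 220.0.0.0/8 -> H6 at depth 8
  add 252.103.224.0/20 -> H1 at depth 20
  ? 12.177.239.116  path d0:-  best=no-route
  add 252.103.224.0/20 -> H5 at depth 20
  - 220.0.0.0/8 clear@8
  add 170.0.0.0/15 -> H0 at depth 15
  ? 170.0.0.9  path d0:-→d1:-→d2:-→d3:-→d4:-→d5:-→d6:-→d7:-→d8:H0→d9:-→d10:-→d11:-→d12:-→d13:-→d14:-→d15:H0  best=H0
  ? 220.16.2.13  path d0:-→d1:-→d2:-→d3:-→d4:-→d5:-→d6:-→d7:-→d8:-→d9:-→d10:H2→d11:-→d12:H2→d13:-  best=H2
  - 170.0.0.0/15 clear@15
  ? 220.0.0.9  path d0:-→d1:-→d2:-→d3:-→d4:-→d5:-→d6:-→d7:-→d8:-→d9:-→d10:H2→d11:-  best=H2
  ? 97.199.225.107  path d0:-  best=no-route
  add 220.0.0.0/8 -> H1 at depth 8
  ? 220.16.0.32  path d0:-→d1:-→d2:-→d3:-→d4:-→d5:-→d6:-→d7:-→d8:H1→d9:-→d10:H2→d11:-→d12:H2→d13:-  best=H2
  ? 220.16.0.0  path d0:-→d1:-→d2:-→d3:-→d4:-→d5:-→d6:-→d7:-→d8:H1→d9:-→d10:H2→d11:-→d12:H2→d13:-  best=H2
  ? 170.0.13.184  path d0:-→d1:-→d2:-→d3:-→d4:-→d5:-→d6:-→d7:-→d8:H0→d9:-→d10:-→d11:-→d12:-→d13:-→d14:-→d15:-  best=H0
  ? 220.20.0.9  path d0:-→d1:-→d2:-→d3:-→d4:-→d5:-→d6:-→d7:-→d8:H1→d9:-→d10:H2→d11:-→d12:H2→d13:-→d14:-→d15:-→d16:H2  best=H2
  ? 170.0.66.225  path d0:-→d1:-→d2:-→d3:-→d4:-→d5:-→d6:-→d7:-→d8:H0→d9:-→d10:-→d11:-→d12:-→d13:-→d14:-→d15:-  best=H0
  ? 252.103.224.9  path d0:-→d1:-→d2:-→d3:-→d4:-→d5:-→d6:-→d7:-→d8:-→d9:-→d10:-→d11:-→d12:-→d13:-→d14:-→d15:-→d16:-→d17:-→d18:-→d19:-→d20:H5  best=H5

== LOOKUPS ==
["H6","H2","H2","H6","no-route","no-route","H0","H2","H2","no-route","H2","H2","H0","H2","H0","H5"]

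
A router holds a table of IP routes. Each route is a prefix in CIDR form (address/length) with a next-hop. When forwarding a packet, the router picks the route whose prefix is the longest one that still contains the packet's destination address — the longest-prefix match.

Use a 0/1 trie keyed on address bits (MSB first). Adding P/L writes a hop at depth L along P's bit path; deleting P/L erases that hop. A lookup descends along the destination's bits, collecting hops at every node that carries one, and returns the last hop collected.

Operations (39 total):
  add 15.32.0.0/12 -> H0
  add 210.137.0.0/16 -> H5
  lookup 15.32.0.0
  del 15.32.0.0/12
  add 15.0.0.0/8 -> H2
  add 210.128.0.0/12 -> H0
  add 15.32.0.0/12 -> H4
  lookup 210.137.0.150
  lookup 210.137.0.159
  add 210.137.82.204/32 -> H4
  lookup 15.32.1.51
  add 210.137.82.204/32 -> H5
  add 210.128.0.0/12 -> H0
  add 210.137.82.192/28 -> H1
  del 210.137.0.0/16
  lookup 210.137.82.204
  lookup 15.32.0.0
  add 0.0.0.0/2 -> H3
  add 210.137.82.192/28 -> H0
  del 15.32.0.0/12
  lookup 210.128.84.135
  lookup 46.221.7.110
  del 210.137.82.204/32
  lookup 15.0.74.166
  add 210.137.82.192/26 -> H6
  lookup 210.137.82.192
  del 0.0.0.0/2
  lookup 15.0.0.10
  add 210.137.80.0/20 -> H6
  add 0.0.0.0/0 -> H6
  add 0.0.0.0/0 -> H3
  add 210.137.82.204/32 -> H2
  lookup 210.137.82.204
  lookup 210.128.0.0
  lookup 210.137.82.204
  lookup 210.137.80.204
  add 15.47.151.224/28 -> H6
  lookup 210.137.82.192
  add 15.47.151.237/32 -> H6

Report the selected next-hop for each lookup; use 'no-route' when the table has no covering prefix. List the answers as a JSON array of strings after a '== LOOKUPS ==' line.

Apply in order:
  add 15.32.0.0/12 -> H0 at depth 12
  add 210.137.0.0/16 -> H5 at depth 16
  Q 15.32.0.0: descend 000011110010 ; hops seen [H0] ; pick H0
  - 15.32.0.0/12 clear@12
  add 15.0.0.0/8 -> H2 at depth 8
  add 210.128.0.0/12 -> H0 at depth 12
  add 15.32.0.0/12 -> H4 at depth 12
  Q 210.137.0.150: descend 1101001010001001 ; hops seen [H0,H5] ; pick H5
  Q 210.137.0.159: descend 1101001010001001 ; hops seen [H0,H5] ; pick H5
  add 210.137.82.204/32 -> H4 at depth 32
  Q 15.32.1.51: descend 000011110010 ; hops seen [H2,H4] ; pick H4
  add 210.137.82.204/32 -> H5 at depth 32
  add 210.128.0.0/12 -> H0 at depth 12
  add 210.137.82.192/28 -> H1 at depth 28
  - 210.137.0.0/16 clear@16
  Q 210.137.82.204: descend 11010010100010010101001011001100 ; hops seen [H0,H1,H5] ; pick H5
  Q 15.32.0.0: descend 000011110010 ; hops seen [H2,H4] ; pick H4
  add 0.0.0.0/2 -> H3 at depth 2
  add 210.137.82.192/28 -> H0 at depth 28
  - 15.32.0.0/12 clear@12
  Q 210.128.84.135: descend 110100101000 ; hops seen [H0] ; pick H0
  Q 46.221.7.110: descend 00 ; hops seen [H3] ; pick H3
  - 210.137.82.204/32 clear@32
  Q 15.0.74.166: descend 0000111100 ; hops seen [H3,H2] ; pick H2
  add 210.137.82.192/26 -> H6 at depth 26
  Q 210.137.82.192: descend 1101001010001001010100101100 ; hops seen [H0,H6,H0] ; pick H0
  - 0.0.0.0/2 clear@2
  Q 15.0.0.10: descend 0000111100 ; hops seen [H2] ; pick H2
  add 210.137.80.0/20 -> H6 at depth 20
  add 0.0.0.0/0 -> H6 at depth 0
  add 0.0.0.0/0 -> H3 at depth 0
  add 210.137.82.204/32 -> H2 at depth 32
  Q 210.137.82.204: descend 11010010100010010101001011001100 ; hops seen [H3,H0,H6,H6,H0,H2] ; pick H2
  Q 210.128.0.0: descend 110100101000 ; hops seen [H3,H0] ; pick H0
  Q 210.137.82.204: descend 11010010100010010101001011001100 ; hops seen [H3,H0,H6,H6,H0,H2] ; pick H2
  Q 210.137.80.204: descend 1101001010001001010100 ; hops seen [H3,H0,H6] ; pick H6
  add 15.47.151.224/28 -> H6 at depth 28
  Q 210.137.82.192: descend 1101001010001001010100101100 ; hops seen [H3,H0,H6,H6,H0] ; pick H0
  add 15.47.151.237/32 -> H6 at depth 32

== LOOKUPS ==
["H0","H5","H5","H4","H5","H4","H0","H3","H2","H0","H2","H2","H0","H2","H6","H0"]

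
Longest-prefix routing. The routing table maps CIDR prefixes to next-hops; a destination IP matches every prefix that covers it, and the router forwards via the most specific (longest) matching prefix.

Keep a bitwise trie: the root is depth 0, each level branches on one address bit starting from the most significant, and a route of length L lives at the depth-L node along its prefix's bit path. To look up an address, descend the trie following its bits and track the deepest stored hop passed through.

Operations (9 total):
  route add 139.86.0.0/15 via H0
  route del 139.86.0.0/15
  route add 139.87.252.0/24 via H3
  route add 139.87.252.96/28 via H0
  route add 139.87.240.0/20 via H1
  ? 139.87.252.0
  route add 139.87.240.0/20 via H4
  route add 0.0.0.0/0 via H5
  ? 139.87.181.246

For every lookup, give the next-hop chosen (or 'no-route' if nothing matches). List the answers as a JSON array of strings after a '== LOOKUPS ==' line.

Apply in order:
  + 139.86.0.0/15 (H0) depth=15
  del 139.86.0.0/15 (clear depth 15)
  + 139.87.252.0/24 (H3) depth=24
  + 139.87.252.96/28 (H0) depth=28
  + 139.87.240.0/20 (H1) depth=20
  ? 139.87.252.0  path d0:-→d1:-→d2:-→d3:-→d4:-→d5:-→d6:-→d7:-→d8:-→d9:-→d10:-→d11:-→d12:-→d13:-→d14:-→d15:-→d16:-→d17:-→d18:-→d19:-→d20:H1→d21:-→d22:-→d23:-→d24:H3→d25:-  best=H3
  + 139.87.240.0/20 (H4) depth=20
  + 0.0.0.0/0 (H5) depth=0
  ? 139.87.181.246  path d0:H5→d1:-→d2:-→d3:-→d4:-→d5:-→d6:-→d7:-→d8:-→d9:-→d10:-→d11:-→d12:-→d13:-→d14:-→d15:-→d16:-→d17:-  best=H5

== LOOKUPS ==
["H3","H5"]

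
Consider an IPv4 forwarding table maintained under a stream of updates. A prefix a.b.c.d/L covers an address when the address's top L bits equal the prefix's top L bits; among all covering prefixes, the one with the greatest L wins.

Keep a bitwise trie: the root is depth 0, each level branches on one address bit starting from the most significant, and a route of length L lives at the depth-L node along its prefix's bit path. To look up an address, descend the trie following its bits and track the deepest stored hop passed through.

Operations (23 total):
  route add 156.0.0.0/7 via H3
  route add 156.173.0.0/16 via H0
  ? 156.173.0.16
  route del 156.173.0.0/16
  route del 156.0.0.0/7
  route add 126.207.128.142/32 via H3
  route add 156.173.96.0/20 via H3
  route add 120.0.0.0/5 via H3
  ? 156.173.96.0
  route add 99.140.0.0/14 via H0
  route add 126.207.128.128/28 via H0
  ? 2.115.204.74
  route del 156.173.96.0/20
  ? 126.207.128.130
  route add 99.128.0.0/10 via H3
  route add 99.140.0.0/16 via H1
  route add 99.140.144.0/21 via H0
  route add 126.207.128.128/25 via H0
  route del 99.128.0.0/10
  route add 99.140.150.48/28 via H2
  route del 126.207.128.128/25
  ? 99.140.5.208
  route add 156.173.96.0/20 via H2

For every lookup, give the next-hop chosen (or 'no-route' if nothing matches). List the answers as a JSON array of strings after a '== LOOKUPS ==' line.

Process each operation:
  add 156.0.0.0/7 -> H3 at depth 7
  add 156.173.0.0/16 -> H0 at depth 16
  Q 156.173.0.16: descend 1001110010101101 ; hops seen [H3,H0] ; pick H0
  - 156.173.0.0/16 clear@16
  - 156.0.0.0/7 clear@7
  add 126.207.128.142/32 -> H3 at depth 32
  add 156.173.96.0/20 -> H3 at depth 20
  add 120.0.0.0/5 -> H3 at depth 5
  Q 156.173.96.0: descend 10011100101011010110 ; hops seen [H3] ; pick H3
  add 99.140.0.0/14 -> H0 at depth 14
  add 126.207.128.128/28 -> H0 at depth 28
  Q 2.115.204.74: descend 0 ; hops seen [∅] ; pick no-route
  - 156.173.96.0/20 clear@20
  Q 126.207.128.130: descend 0111111011001111100000001000 ; hops seen [H3,H0] ; pick H0
  add 99.128.0.0/10 -> H3 at depth 10
  add 99.140.0.0/16 -> H1 at depth 16
  add 99.140.144.0/21 -> H0 at depth 21
  add 126.207.128.128/25 -> H0 at depth 25
  - 99.128.0.0/10 clear@10
  add 99.140.150.48/28 -> H2 at depth 28
  - 126.207.128.128/25 clear@25
  Q 99.140.5.208: descend 0110001110001100 ; hops seen [H0,H1] ; pick H1
  add 156.173.96.0/20 -> H2 at depth 20

== LOOKUPS ==
["H0","H3","no-route","H0","H1"]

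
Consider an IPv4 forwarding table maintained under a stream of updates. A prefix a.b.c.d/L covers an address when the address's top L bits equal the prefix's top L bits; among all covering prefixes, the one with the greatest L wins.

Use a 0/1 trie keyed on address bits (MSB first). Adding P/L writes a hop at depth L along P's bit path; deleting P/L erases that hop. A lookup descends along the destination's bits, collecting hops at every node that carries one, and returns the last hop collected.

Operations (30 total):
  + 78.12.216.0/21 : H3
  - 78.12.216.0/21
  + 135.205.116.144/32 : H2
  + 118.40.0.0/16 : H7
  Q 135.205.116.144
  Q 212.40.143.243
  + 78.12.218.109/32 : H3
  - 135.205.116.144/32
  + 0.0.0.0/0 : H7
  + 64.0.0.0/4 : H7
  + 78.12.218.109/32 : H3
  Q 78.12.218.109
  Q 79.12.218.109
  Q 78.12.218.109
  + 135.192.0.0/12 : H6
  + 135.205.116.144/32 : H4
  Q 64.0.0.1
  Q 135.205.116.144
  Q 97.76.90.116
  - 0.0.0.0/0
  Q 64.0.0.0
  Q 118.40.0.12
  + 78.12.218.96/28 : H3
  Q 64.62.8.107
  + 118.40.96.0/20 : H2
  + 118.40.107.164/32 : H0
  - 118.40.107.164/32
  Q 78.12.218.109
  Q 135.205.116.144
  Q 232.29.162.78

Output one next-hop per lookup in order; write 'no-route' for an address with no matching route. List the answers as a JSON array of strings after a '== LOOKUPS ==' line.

Trace:
  + 78.12.216.0/21 (H3) depth=21
  - 78.12.216.0/21 clear@21
  + 135.205.116.144/32 (H2) depth=32
  + 118.40.0.0/16 (H7) depth=16
  Q 135.205.116.144: descend 10000111110011010111010010010000 ; hops seen [H2] ; pick H2
  Q 212.40.143.243: descend 1 ; hops seen [∅] ; pick no-route
  + 78.12.218.109/32 (H3) depth=32
  - 135.205.116.144/32 clear@32
  + 0.0.0.0/0 (H7) depth=0
  + 64.0.0.0/4 (H7) depth=4
  + 78.12.218.109/32 (H3) depth=32
  Q 78.12.218.109: descend 01001110000011001101101001101101 ; hops seen [H7,H7,H3] ; pick H3
  Q 79.12.218.109: descend 0100111 ; hops seen [H7,H7] ; pick H7
  Q 78.12.218.109: descend 01001110000011001101101001101101 ; hops seen [H7,H7,H3] ; pick H3
  + 135.192.0.0/12 (H6) depth=12
  + 135.205.116.144/32 (H4) depth=32
  Q 64.0.0.1: descend 0100 ; hops seen [H7,H7] ; pick H7
  Q 135.205.116.144: descend 10000111110011010111010010010000 ; hops seen [H7,H6,H4] ; pick H4
  Q 97.76.90.116: descend 011 ; hops seen [H7] ; pick H7
  - 0.0.0.0/0 clear@0
  Q 64.0.0.0: descend 0100 ; hops seen [H7] ; pick H7
  Q 118.40.0.12: descend 0111011000101000 ; hops seen [H7] ; pick H7
  + 78.12.218.96/28 (H3) depth=28
  Q 64.62.8.107: descend 0100 ; hops seen [H7] ; pick H7
  + 118.40.96.0/20 (H2) depth=20
  + 118.40.107.164/32 (H0) depth=32
  - 118.40.107.164/32 clear@32
  Q 78.12.218.109: descend 01001110000011001101101001101101 ; hops seen [H7,H3,H3] ; pick H3
  Q 135.205.116.144: descend 10000111110011010111010010010000 ; hops seen [H6,H4] ; pick H4
  Q 232.29.162.78: descend 1 ; hops seen [∅] ; pick no-route

== LOOKUPS ==
["H2","no-route","H3","H7","H3","H7","H4","H7","H7","H7","H7","H3","H4","no-route"]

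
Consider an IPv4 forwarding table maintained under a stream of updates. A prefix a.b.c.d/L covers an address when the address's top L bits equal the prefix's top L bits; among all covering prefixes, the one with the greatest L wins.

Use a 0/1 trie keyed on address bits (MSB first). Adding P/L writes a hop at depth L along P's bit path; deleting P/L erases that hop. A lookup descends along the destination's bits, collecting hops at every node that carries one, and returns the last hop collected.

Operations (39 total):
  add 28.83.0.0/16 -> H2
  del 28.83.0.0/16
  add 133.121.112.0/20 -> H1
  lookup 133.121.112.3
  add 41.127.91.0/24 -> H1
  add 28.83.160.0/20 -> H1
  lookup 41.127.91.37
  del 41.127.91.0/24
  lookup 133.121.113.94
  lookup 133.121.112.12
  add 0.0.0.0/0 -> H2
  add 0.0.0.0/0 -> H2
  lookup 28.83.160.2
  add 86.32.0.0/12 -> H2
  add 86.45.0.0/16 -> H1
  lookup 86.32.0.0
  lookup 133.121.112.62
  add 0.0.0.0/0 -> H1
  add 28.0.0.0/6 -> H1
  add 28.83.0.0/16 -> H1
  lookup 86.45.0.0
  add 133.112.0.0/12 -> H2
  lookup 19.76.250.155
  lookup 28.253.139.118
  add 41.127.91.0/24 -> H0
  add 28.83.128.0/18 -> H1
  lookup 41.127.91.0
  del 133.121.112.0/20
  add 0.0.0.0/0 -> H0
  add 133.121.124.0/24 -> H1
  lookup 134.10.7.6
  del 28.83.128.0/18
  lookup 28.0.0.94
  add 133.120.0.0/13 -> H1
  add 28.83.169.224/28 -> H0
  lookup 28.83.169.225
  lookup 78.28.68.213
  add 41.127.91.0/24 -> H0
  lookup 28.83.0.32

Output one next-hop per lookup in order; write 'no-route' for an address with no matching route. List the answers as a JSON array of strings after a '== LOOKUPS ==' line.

Process each operation:
  + 28.83.0.0/16 (H2) depth=16
  - 28.83.0.0/16 clear@16
  + 133.121.112.0/20 (H1) depth=20
  ? 133.121.112.3  path d0:-→d1:-→d2:-→d3:-→d4:-→d5:-→d6:-→d7:-→d8:-→d9:-→d10:-→d11:-→d12:-→d13:-→d14:-→d15:-→d16:-→d17:-→d18:-→d19:-→d20:H1  best=H1
  + 41.127.91.0/24 (H1) depth=24
  + 28.83.160.0/20 (H1) depth=20
  ? 41.127.91.37  path d0:-→d1:-→d2:-→d3:-→d4:-→d5:-→d6:-→d7:-→d8:-→d9:-→d10:-→d11:-→d12:-→d13:-→d14:-→d15:-→d16:-→d17:-→d18:-→d19:-→d20:-→d21:-→d22:-→d23:-→d24:H1  best=H1
  - 41.127.91.0/24 clear@24
  ? 133.121.113.94  path d0:-→d1:-→d2:-→d3:-→d4:-→d5:-→d6:-→d7:-→d8:-→d9:-→d10:-→d11:-→d12:-→d13:-→d14:-→d15:-→d16:-→d17:-→d18:-→d19:-→d20:H1  best=H1
  ? 133.121.112.12  path d0:-→d1:-→d2:-→d3:-→d4:-→d5:-→d6:-→d7:-→d8:-→d9:-→d10:-→d11:-→d12:-→d13:-→d14:-→d15:-→d16:-→d17:-→d18:-→d19:-→d20:H1  best=H1
  + 0.0.0.0/0 (H2) depth=0
  + 0.0.0.0/0 (H2) depth=0
  ? 28.83.160.2  path d0:H2→d1:-→d2:-→d3:-→d4:-→d5:-→d6:-→d7:-→d8:-→d9:-→d10:-→d11:-→d12:-→d13:-→d14:-→d15:-→d16:-→d17:-→d18:-→d19:-→d20:H1  best=H1
  + 86.32.0.0/12 (H2) depth=12
  + 86.45.0.0/16 (H1) depth=16
  ? 86.32.0.0  path d0:H2→d1:-→d2:-→d3:-→d4:-→d5:-→d6:-→d7:-→d8:-→d9:-→d10:-→d11:-→d12:H2  best=H2
  ? 133.121.112.62  path d0:H2→d1:-→d2:-→d3:-→d4:-→d5:-→d6:-→d7:-→d8:-→d9:-→d10:-→d11:-→d12:-→d13:-→d14:-→d15:-→d16:-→d17:-→d18:-→d19:-→d20:H1  best=H1
  + 0.0.0.0/0 (H1) depth=0
  + 28.0.0.0/6 (H1) depth=6
  + 28.83.0.0/16 (H1) depth=16
  ? 86.45.0.0  path d0:H1→d1:-→d2:-→d3:-→d4:-→d5:-→d6:-→d7:-→d8:-→d9:-→d10:-→d11:-→d12:H2→d13:-→d14:-→d15:-→d16:H1  best=H1
  + 133.112.0.0/12 (H2) depth=12
  ? 19.76.250.155  path d0:H1→d1:-→d2:-→d3:-→d4:-  best=H1
  ? 28.253.139.118  path d0:H1→d1:-→d2:-→d3:-→d4:-→d5:-→d6:H1→d7:-→d8:-  best=H1
  + 41.127.91.0/24 (H0) depth=24
  + 28.83.128.0/18 (H1) depth=18
  ? 41.127.91.0  path d0:H1→d1:-→d2:-→d3:-→d4:-→d5:-→d6:-→d7:-→d8:-→d9:-→d10:-→d11:-→d12:-→d13:-→d14:-→d15:-→d16:-→d17:-→d18:-→d19:-→d20:-→d21:-→d22:-→d23:-→d24:H0  best=H0
  - 133.121.112.0/20 clear@20
  + 0.0.0.0/0 (H0) depth=0
  + 133.121.124.0/24 (H1) depth=24
  ? 134.10.7.6  path d0:H0→d1:-→d2:-→d3:-→d4:-→d5:-→d6:-  best=H0
  - 28.83.128.0/18 clear@18
  ? 28.0.0.94  path d0:H0→d1:-→d2:-→d3:-→d4:-→d5:-→d6:H1→d7:-→d8:-→d9:-  best=H1
  + 133.120.0.0/13 (H1) depth=13
  + 28.83.169.224/28 (H0) depth=28
  ? 28.83.169.225  path d0:H0→d1:-→d2:-→d3:-→d4:-→d5:-→d6:H1→d7:-→d8:-→d9:-→d10:-→d11:-→d12:-→d13:-→d14:-→d15:-→d16:H1→d17:-→d18:-→d19:-→d20:H1→d21:-→d22:-→d23:-→d24:-→d25:-→d26:-→d27:-→d28:H0  best=H0
  ? 78.28.68.213  path d0:H0→d1:-→d2:-→d3:-  best=H0
  + 41.127.91.0/24 (H0) depth=24
  ? 28.83.0.32  path d0:H0→d1:-→d2:-→d3:-→d4:-→d5:-→d6:H1→d7:-→d8:-→d9:-→d10:-→d11:-→d12:-→d13:-→d14:-→d15:-→d16:H1  best=H1

== LOOKUPS ==
["H1","H1","H1","H1","H1","H2","H1","H1","H1","H1","H0","H0","H1","H0","H0","H1"]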